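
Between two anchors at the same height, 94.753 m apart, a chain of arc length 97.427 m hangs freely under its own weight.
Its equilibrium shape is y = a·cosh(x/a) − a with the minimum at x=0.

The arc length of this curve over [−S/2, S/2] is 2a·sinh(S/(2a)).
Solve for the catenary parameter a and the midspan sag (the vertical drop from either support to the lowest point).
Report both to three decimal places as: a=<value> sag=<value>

seed: a₀ = √(S³/(24(L−S))) = √(94.753³/(24·2.674)) = 115.133878
iter 1: u=0.411491  f(a)=+2.273e-02  f'(a)=-4.724e-02  a ← 115.133878 − (+2.273e-02/-4.724e-02) = 115.615025
iter 2: u=0.409778  f(a)=+1.433e-04  f'(a)=-4.665e-02  a ← 115.615025 − (+1.433e-04/-4.665e-02) = 115.618097
iter 3: u=0.409767  f(a)=+5.773e-09  f'(a)=-4.664e-02  a ← 115.618097 − (+5.773e-09/-4.664e-02) = 115.618097
iter 4: u=0.409767  f(a)=+0.000e+00  f'(a)=-4.664e-02  a ← 115.618097 − (+0.000e+00/-4.664e-02) = 115.618097
converged: |Δa| < 1e-12 after 4 iterations
sag = a·(cosh(S/(2a)) − 1) = 115.618097·(cosh(0.409767) − 1) = 9.843249
T_max/T_min = cosh(S/(2a)) = 1.085136

a=115.618 sag=9.843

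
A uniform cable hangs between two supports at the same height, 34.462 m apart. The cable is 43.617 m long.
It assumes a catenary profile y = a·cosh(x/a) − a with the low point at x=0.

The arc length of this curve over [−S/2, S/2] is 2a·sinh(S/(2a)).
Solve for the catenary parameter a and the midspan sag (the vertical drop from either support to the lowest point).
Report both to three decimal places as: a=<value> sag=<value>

seed: a₀ = √(S³/(24(L−S))) = √(34.462³/(24·9.155)) = 13.648217
iter 1: u=1.262509  f(a)=+7.579e-01  f'(a)=-1.568e+00  a ← 13.648217 − (+7.579e-01/-1.568e+00) = 14.131610
iter 2: u=1.219323  f(a)=+4.213e-02  f'(a)=-1.398e+00  a ← 14.131610 − (+4.213e-02/-1.398e+00) = 14.161744
iter 3: u=1.216729  f(a)=+1.471e-04  f'(a)=-1.388e+00  a ← 14.161744 − (+1.471e-04/-1.388e+00) = 14.161850
iter 4: u=1.216720  f(a)=+1.808e-09  f'(a)=-1.388e+00  a ← 14.161850 − (+1.808e-09/-1.388e+00) = 14.161850
iter 5: u=1.216720  f(a)=+7.105e-15  f'(a)=-1.388e+00  a ← 14.161850 − (+7.105e-15/-1.388e+00) = 14.161850
converged: |Δa| < 1e-12 after 5 iterations
sag = a·(cosh(S/(2a)) − 1) = 14.161850·(cosh(1.216720) − 1) = 11.841393
T_max/T_min = cosh(S/(2a)) = 1.836147

a=14.162 sag=11.841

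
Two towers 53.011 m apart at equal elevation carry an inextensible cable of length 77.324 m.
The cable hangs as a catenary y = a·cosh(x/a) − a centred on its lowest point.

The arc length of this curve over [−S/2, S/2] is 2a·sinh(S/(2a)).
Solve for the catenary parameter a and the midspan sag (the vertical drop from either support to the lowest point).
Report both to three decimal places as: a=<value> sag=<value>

a=16.979 sag=25.247

seed: a₀ = √(S³/(24(L−S))) = √(53.011³/(24·24.313)) = 15.978062
iter 1: u=1.658868  f(a)=+3.573e+00  f'(a)=-3.967e+00  a ← 15.978062 − (+3.573e+00/-3.967e+00) = 16.878665
iter 2: u=1.570355  f(a)=+3.244e-01  f'(a)=-3.277e+00  a ← 16.878665 − (+3.244e-01/-3.277e+00) = 16.977643
iter 3: u=1.561200  f(a)=+3.262e-03  f'(a)=-3.211e+00  a ← 16.977643 − (+3.262e-03/-3.211e+00) = 16.978658
iter 4: u=1.561107  f(a)=+3.373e-07  f'(a)=-3.211e+00  a ← 16.978658 − (+3.373e-07/-3.211e+00) = 16.978658
iter 5: u=1.561107  f(a)=-2.842e-14  f'(a)=-3.211e+00  a ← 16.978658 − (-2.842e-14/-3.211e+00) = 16.978658
converged: |Δa| < 1e-12 after 5 iterations
sag = a·(cosh(S/(2a)) − 1) = 16.978658·(cosh(1.561107) − 1) = 25.247223
T_max/T_min = cosh(S/(2a)) = 2.486998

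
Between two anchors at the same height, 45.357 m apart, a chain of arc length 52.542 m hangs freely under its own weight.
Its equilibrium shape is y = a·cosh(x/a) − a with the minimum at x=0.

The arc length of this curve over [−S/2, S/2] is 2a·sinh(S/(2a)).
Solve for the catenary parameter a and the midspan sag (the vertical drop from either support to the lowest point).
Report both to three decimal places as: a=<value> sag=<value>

seed: a₀ = √(S³/(24(L−S))) = √(45.357³/(24·7.185)) = 23.262023
iter 1: u=0.974915  f(a)=+3.493e-01  f'(a)=-6.785e-01  a ← 23.262023 − (+3.493e-01/-6.785e-01) = 23.776818
iter 2: u=0.953807  f(a)=+1.193e-02  f'(a)=-6.328e-01  a ← 23.776818 − (+1.193e-02/-6.328e-01) = 23.795672
iter 3: u=0.953051  f(a)=+1.501e-05  f'(a)=-6.313e-01  a ← 23.795672 − (+1.501e-05/-6.313e-01) = 23.795695
iter 4: u=0.953051  f(a)=+2.384e-11  f'(a)=-6.313e-01  a ← 23.795695 − (+2.384e-11/-6.313e-01) = 23.795695
iter 5: u=0.953051  f(a)=+0.000e+00  f'(a)=-6.313e-01  a ← 23.795695 − (+0.000e+00/-6.313e-01) = 23.795695
converged: |Δa| < 1e-12 after 5 iterations
sag = a·(cosh(S/(2a)) − 1) = 23.795695·(cosh(0.953051) − 1) = 11.650046
T_max/T_min = cosh(S/(2a)) = 1.489586

a=23.796 sag=11.650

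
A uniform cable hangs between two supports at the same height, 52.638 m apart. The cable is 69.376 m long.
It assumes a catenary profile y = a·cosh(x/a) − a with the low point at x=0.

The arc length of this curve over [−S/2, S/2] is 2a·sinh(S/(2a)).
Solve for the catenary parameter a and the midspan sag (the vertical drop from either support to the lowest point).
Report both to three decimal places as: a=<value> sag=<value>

seed: a₀ = √(S³/(24(L−S))) = √(52.638³/(24·16.738)) = 19.054242
iter 1: u=1.381267  f(a)=+1.671e+00  f'(a)=-2.116e+00  a ← 19.054242 − (+1.671e+00/-2.116e+00) = 19.844136
iter 2: u=1.326286  f(a)=+1.095e-01  f'(a)=-1.847e+00  a ← 19.844136 − (+1.095e-01/-1.847e+00) = 19.903453
iter 3: u=1.322333  f(a)=+5.436e-04  f'(a)=-1.828e+00  a ← 19.903453 − (+5.436e-04/-1.828e+00) = 19.903750
iter 4: u=1.322314  f(a)=+1.353e-08  f'(a)=-1.828e+00  a ← 19.903750 − (+1.353e-08/-1.828e+00) = 19.903750
iter 5: u=1.322314  f(a)=+0.000e+00  f'(a)=-1.828e+00  a ← 19.903750 − (+0.000e+00/-1.828e+00) = 19.903750
converged: |Δa| < 1e-12 after 5 iterations
sag = a·(cosh(S/(2a)) − 1) = 19.903750·(cosh(1.322314) − 1) = 20.088957
T_max/T_min = cosh(S/(2a)) = 2.009305

a=19.904 sag=20.089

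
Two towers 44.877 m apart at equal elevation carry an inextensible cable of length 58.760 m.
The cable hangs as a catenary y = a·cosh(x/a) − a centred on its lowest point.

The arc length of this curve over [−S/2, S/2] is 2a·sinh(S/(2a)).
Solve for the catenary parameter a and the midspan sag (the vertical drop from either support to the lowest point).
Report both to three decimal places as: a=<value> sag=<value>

seed: a₀ = √(S³/(24(L−S))) = √(44.877³/(24·13.883)) = 16.469804
iter 1: u=1.362402  f(a)=+1.347e+00  f'(a)=-2.020e+00  a ← 16.469804 − (+1.347e+00/-2.020e+00) = 17.136486
iter 2: u=1.309399  f(a)=+8.610e-02  f'(a)=-1.769e+00  a ← 17.136486 − (+8.610e-02/-1.769e+00) = 17.185143
iter 3: u=1.305692  f(a)=+4.050e-04  f'(a)=-1.753e+00  a ← 17.185143 − (+4.050e-04/-1.753e+00) = 17.185374
iter 4: u=1.305674  f(a)=+9.052e-09  f'(a)=-1.753e+00  a ← 17.185374 − (+9.052e-09/-1.753e+00) = 17.185374
iter 5: u=1.305674  f(a)=-7.105e-15  f'(a)=-1.753e+00  a ← 17.185374 − (-7.105e-15/-1.753e+00) = 17.185374
converged: |Δa| < 1e-12 after 5 iterations
sag = a·(cosh(S/(2a)) − 1) = 17.185374·(cosh(1.305674) − 1) = 16.851687
T_max/T_min = cosh(S/(2a)) = 1.980583

a=17.185 sag=16.852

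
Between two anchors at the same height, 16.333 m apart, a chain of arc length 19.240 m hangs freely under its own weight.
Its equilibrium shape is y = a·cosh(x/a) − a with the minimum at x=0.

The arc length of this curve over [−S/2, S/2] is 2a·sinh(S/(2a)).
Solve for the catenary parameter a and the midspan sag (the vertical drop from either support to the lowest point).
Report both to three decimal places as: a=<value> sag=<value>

a=8.105 sag=4.474

seed: a₀ = √(S³/(24(L−S))) = √(16.333³/(24·2.907)) = 7.902615
iter 1: u=1.033392  f(a)=+1.592e-01  f'(a)=-8.173e-01  a ← 7.902615 − (+1.592e-01/-8.173e-01) = 8.097426
iter 2: u=1.008530  f(a)=+6.078e-03  f'(a)=-7.560e-01  a ← 8.097426 − (+6.078e-03/-7.560e-01) = 8.105466
iter 3: u=1.007530  f(a)=+9.634e-06  f'(a)=-7.536e-01  a ← 8.105466 − (+9.634e-06/-7.536e-01) = 8.105478
iter 4: u=1.007528  f(a)=+2.429e-11  f'(a)=-7.536e-01  a ← 8.105478 − (+2.429e-11/-7.536e-01) = 8.105478
iter 5: u=1.007528  f(a)=+0.000e+00  f'(a)=-7.536e-01  a ← 8.105478 − (+0.000e+00/-7.536e-01) = 8.105478
converged: |Δa| < 1e-12 after 5 iterations
sag = a·(cosh(S/(2a)) − 1) = 8.105478·(cosh(1.007528) − 1) = 4.473996
T_max/T_min = cosh(S/(2a)) = 1.551972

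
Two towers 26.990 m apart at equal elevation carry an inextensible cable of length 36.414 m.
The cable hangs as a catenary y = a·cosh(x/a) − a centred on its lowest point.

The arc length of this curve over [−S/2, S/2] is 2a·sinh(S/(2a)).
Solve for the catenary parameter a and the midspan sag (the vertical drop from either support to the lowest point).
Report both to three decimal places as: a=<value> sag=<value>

a=9.777 sag=10.889

seed: a₀ = √(S³/(24(L−S))) = √(26.990³/(24·9.424)) = 9.323545
iter 1: u=1.447411  f(a)=+1.038e+00  f'(a)=-2.478e+00  a ← 9.323545 − (+1.038e+00/-2.478e+00) = 9.742375
iter 2: u=1.385186  f(a)=+7.403e-02  f'(a)=-2.136e+00  a ← 9.742375 − (+7.403e-02/-2.136e+00) = 9.777034
iter 3: u=1.380275  f(a)=+4.406e-04  f'(a)=-2.111e+00  a ← 9.777034 − (+4.406e-04/-2.111e+00) = 9.777242
iter 4: u=1.380246  f(a)=+1.582e-08  f'(a)=-2.110e+00  a ← 9.777242 − (+1.582e-08/-2.110e+00) = 9.777242
iter 5: u=1.380246  f(a)=+0.000e+00  f'(a)=-2.110e+00  a ← 9.777242 − (+0.000e+00/-2.110e+00) = 9.777242
converged: |Δa| < 1e-12 after 5 iterations
sag = a·(cosh(S/(2a)) − 1) = 9.777242·(cosh(1.380246) − 1) = 10.888897
T_max/T_min = cosh(S/(2a)) = 2.113698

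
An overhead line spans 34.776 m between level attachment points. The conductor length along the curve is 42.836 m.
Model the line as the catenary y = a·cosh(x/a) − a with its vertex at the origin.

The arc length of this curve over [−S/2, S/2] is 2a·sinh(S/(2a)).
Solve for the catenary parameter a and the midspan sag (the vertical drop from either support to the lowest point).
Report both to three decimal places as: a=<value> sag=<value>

seed: a₀ = √(S³/(24(L−S))) = √(34.776³/(24·8.060)) = 14.745052
iter 1: u=1.179243  f(a)=+5.793e-01  f'(a)=-1.253e+00  a ← 14.745052 − (+5.793e-01/-1.253e+00) = 15.207402
iter 2: u=1.143391  f(a)=+2.837e-02  f'(a)=-1.133e+00  a ← 15.207402 − (+2.837e-02/-1.133e+00) = 15.232436
iter 3: u=1.141511  f(a)=+7.575e-05  f'(a)=-1.127e+00  a ← 15.232436 − (+7.575e-05/-1.127e+00) = 15.232503
iter 4: u=1.141506  f(a)=+5.434e-10  f'(a)=-1.127e+00  a ← 15.232503 − (+5.434e-10/-1.127e+00) = 15.232503
iter 5: u=1.141506  f(a)=+7.105e-15  f'(a)=-1.127e+00  a ← 15.232503 − (+7.105e-15/-1.127e+00) = 15.232503
converged: |Δa| < 1e-12 after 5 iterations
sag = a·(cosh(S/(2a)) − 1) = 15.232503·(cosh(1.141506) − 1) = 11.049808
T_max/T_min = cosh(S/(2a)) = 1.725410

a=15.233 sag=11.050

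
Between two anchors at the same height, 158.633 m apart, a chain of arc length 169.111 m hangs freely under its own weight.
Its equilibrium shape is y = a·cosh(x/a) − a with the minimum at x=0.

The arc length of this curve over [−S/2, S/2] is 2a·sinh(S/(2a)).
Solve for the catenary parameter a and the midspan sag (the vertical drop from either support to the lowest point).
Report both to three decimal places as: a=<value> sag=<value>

a=127.222 sag=25.536

seed: a₀ = √(S³/(24(L−S))) = √(158.633³/(24·10.478)) = 125.992731
iter 1: u=0.629532  f(a)=+2.096e-01  f'(a)=-1.730e-01  a ← 125.992731 − (+2.096e-01/-1.730e-01) = 127.204186
iter 2: u=0.623537  f(a)=+3.061e-03  f'(a)=-1.680e-01  a ← 127.204186 − (+3.061e-03/-1.680e-01) = 127.222410
iter 3: u=0.623448  f(a)=+6.746e-07  f'(a)=-1.679e-01  a ← 127.222410 − (+6.746e-07/-1.679e-01) = 127.222414
iter 4: u=0.623448  f(a)=+5.684e-14  f'(a)=-1.679e-01  a ← 127.222414 − (+5.684e-14/-1.679e-01) = 127.222414
converged: |Δa| < 1e-12 after 4 iterations
sag = a·(cosh(S/(2a)) − 1) = 127.222414·(cosh(0.623448) − 1) = 25.536138
T_max/T_min = cosh(S/(2a)) = 1.200720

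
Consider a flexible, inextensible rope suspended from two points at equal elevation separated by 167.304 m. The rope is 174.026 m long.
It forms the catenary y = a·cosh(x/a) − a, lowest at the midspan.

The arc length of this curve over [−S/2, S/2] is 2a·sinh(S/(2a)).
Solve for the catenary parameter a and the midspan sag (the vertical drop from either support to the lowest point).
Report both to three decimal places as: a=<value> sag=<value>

seed: a₀ = √(S³/(24(L−S))) = √(167.304³/(24·6.722)) = 170.374507
iter 1: u=0.490989  f(a)=+8.149e-02  f'(a)=-8.083e-02  a ← 170.374507 − (+8.149e-02/-8.083e-02) = 171.382710
iter 2: u=0.488101  f(a)=+7.290e-04  f'(a)=-7.939e-02  a ← 171.382710 − (+7.290e-04/-7.939e-02) = 171.391894
iter 3: u=0.488074  f(a)=+5.951e-08  f'(a)=-7.937e-02  a ← 171.391894 − (+5.951e-08/-7.937e-02) = 171.391894
iter 4: u=0.488074  f(a)=-2.842e-14  f'(a)=-7.937e-02  a ← 171.391894 − (-2.842e-14/-7.937e-02) = 171.391894
converged: |Δa| < 1e-12 after 4 iterations
sag = a·(cosh(S/(2a)) − 1) = 171.391894·(cosh(0.488074) − 1) = 20.822683
T_max/T_min = cosh(S/(2a)) = 1.121492

a=171.392 sag=20.823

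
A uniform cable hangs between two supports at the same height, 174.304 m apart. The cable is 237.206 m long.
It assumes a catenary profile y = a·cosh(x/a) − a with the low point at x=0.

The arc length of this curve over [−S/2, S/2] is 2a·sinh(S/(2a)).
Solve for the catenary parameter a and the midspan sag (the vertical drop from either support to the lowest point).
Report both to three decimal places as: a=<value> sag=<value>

seed: a₀ = √(S³/(24(L−S))) = √(174.304³/(24·62.902)) = 59.227470
iter 1: u=1.471479  f(a)=+7.172e+00  f'(a)=-2.621e+00  a ← 59.227470 − (+7.172e+00/-2.621e+00) = 61.963718
iter 2: u=1.406500  f(a)=+5.269e-01  f'(a)=-2.249e+00  a ← 61.963718 − (+5.269e-01/-2.249e+00) = 62.198041
iter 3: u=1.401202  f(a)=+3.343e-03  f'(a)=-2.220e+00  a ← 62.198041 − (+3.343e-03/-2.220e+00) = 62.199547
iter 4: u=1.401168  f(a)=+1.365e-07  f'(a)=-2.220e+00  a ← 62.199547 − (+1.365e-07/-2.220e+00) = 62.199547
iter 5: u=1.401168  f(a)=+0.000e+00  f'(a)=-2.220e+00  a ← 62.199547 − (+0.000e+00/-2.220e+00) = 62.199547
converged: |Δa| < 1e-12 after 5 iterations
sag = a·(cosh(S/(2a)) − 1) = 62.199547·(cosh(1.401168) − 1) = 71.723771
T_max/T_min = cosh(S/(2a)) = 2.153124

a=62.200 sag=71.724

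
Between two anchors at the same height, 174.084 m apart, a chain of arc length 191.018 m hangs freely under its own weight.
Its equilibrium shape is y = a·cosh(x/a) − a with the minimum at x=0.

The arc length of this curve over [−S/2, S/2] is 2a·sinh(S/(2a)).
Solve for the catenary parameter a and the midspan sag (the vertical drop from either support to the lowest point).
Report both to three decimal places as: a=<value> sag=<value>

seed: a₀ = √(S³/(24(L−S))) = √(174.084³/(24·16.934)) = 113.933880
iter 1: u=0.763969  f(a)=+5.011e-01  f'(a)=-3.150e-01  a ← 113.933880 − (+5.011e-01/-3.150e-01) = 115.524795
iter 2: u=0.753449  f(a)=+1.069e-02  f'(a)=-3.017e-01  a ← 115.524795 − (+1.069e-02/-3.017e-01) = 115.560228
iter 3: u=0.753218  f(a)=+5.099e-06  f'(a)=-3.014e-01  a ← 115.560228 − (+5.099e-06/-3.014e-01) = 115.560245
iter 4: u=0.753218  f(a)=+1.137e-12  f'(a)=-3.014e-01  a ← 115.560245 − (+1.137e-12/-3.014e-01) = 115.560245
converged: |Δa| < 1e-12 after 4 iterations
sag = a·(cosh(S/(2a)) − 1) = 115.560245·(cosh(0.753218) − 1) = 34.360198
T_max/T_min = cosh(S/(2a)) = 1.297336

a=115.560 sag=34.360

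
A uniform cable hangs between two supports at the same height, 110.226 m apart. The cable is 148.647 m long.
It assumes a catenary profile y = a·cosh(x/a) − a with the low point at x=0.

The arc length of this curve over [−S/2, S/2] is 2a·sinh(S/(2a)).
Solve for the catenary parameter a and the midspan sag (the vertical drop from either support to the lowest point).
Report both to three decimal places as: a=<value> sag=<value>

seed: a₀ = √(S³/(24(L−S))) = √(110.226³/(24·38.421)) = 38.109752
iter 1: u=1.446165  f(a)=+4.224e+00  f'(a)=-2.471e+00  a ← 38.109752 − (+4.224e+00/-2.471e+00) = 39.819197
iter 2: u=1.384081  f(a)=+3.008e-01  f'(a)=-2.130e+00  a ← 39.819197 − (+3.008e-01/-2.130e+00) = 39.960404
iter 3: u=1.379190  f(a)=+1.785e-03  f'(a)=-2.105e+00  a ← 39.960404 − (+1.785e-03/-2.105e+00) = 39.961252
iter 4: u=1.379161  f(a)=+6.362e-08  f'(a)=-2.105e+00  a ← 39.961252 − (+6.362e-08/-2.105e+00) = 39.961252
iter 5: u=1.379161  f(a)=+2.842e-14  f'(a)=-2.105e+00  a ← 39.961252 − (+2.842e-14/-2.105e+00) = 39.961252
converged: |Δa| < 1e-12 after 5 iterations
sag = a·(cosh(S/(2a)) − 1) = 39.961252·(cosh(1.379161) − 1) = 44.424080
T_max/T_min = cosh(S/(2a)) = 2.111679

a=39.961 sag=44.424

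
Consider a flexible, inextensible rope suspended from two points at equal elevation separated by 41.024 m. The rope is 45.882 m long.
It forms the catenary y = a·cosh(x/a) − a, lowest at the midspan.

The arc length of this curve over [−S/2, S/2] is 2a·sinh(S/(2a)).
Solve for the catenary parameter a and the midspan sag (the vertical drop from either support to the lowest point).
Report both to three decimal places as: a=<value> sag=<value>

a=24.755 sag=8.995

seed: a₀ = √(S³/(24(L−S))) = √(41.024³/(24·4.858)) = 24.334511
iter 1: u=0.842918  f(a)=+1.755e-01  f'(a)=-4.284e-01  a ← 24.334511 − (+1.755e-01/-4.284e-01) = 24.744281
iter 2: u=0.828959  f(a)=+4.532e-03  f'(a)=-4.065e-01  a ← 24.744281 − (+4.532e-03/-4.065e-01) = 24.755430
iter 3: u=0.828586  f(a)=+3.198e-06  f'(a)=-4.059e-01  a ← 24.755430 − (+3.198e-06/-4.059e-01) = 24.755438
iter 4: u=0.828586  f(a)=+1.599e-12  f'(a)=-4.059e-01  a ← 24.755438 − (+1.599e-12/-4.059e-01) = 24.755438
converged: |Δa| < 1e-12 after 4 iterations
sag = a·(cosh(S/(2a)) − 1) = 24.755438·(cosh(0.828586) − 1) = 8.995432
T_max/T_min = cosh(S/(2a)) = 1.363372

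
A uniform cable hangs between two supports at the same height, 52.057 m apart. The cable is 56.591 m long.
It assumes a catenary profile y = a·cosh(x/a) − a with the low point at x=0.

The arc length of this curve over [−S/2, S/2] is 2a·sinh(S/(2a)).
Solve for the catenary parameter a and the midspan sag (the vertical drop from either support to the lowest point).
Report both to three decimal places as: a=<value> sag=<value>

seed: a₀ = √(S³/(24(L−S))) = √(52.057³/(24·4.534)) = 36.005788
iter 1: u=0.722898  f(a)=+1.200e-01  f'(a)=-2.653e-01  a ← 36.005788 − (+1.200e-01/-2.653e-01) = 36.458005
iter 2: u=0.713931  f(a)=+2.297e-03  f'(a)=-2.552e-01  a ← 36.458005 − (+2.297e-03/-2.552e-01) = 36.467008
iter 3: u=0.713755  f(a)=+8.791e-07  f'(a)=-2.550e-01  a ← 36.467008 − (+8.791e-07/-2.550e-01) = 36.467011
iter 4: u=0.713755  f(a)=+1.208e-13  f'(a)=-2.550e-01  a ← 36.467011 − (+1.208e-13/-2.550e-01) = 36.467011
converged: |Δa| < 1e-12 after 4 iterations
sag = a·(cosh(S/(2a)) − 1) = 36.467011·(cosh(0.713755) − 1) = 9.690093
T_max/T_min = cosh(S/(2a)) = 1.265722

a=36.467 sag=9.690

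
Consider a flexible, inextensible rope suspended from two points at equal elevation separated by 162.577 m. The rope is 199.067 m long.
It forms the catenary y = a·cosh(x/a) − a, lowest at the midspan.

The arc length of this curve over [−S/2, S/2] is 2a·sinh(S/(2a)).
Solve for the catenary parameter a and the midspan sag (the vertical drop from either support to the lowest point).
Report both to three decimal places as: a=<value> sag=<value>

seed: a₀ = √(S³/(24(L−S))) = √(162.577³/(24·36.490)) = 70.048059
iter 1: u=1.160468  f(a)=+2.537e+00  f'(a)=-1.189e+00  a ← 70.048059 − (+2.537e+00/-1.189e+00) = 72.181893
iter 2: u=1.126162  f(a)=+1.206e-01  f'(a)=-1.079e+00  a ← 72.181893 − (+1.206e-01/-1.079e+00) = 72.293671
iter 3: u=1.124421  f(a)=+3.022e-04  f'(a)=-1.073e+00  a ← 72.293671 − (+3.022e-04/-1.073e+00) = 72.293953
iter 4: u=1.124416  f(a)=+1.910e-09  f'(a)=-1.073e+00  a ← 72.293953 − (+1.910e-09/-1.073e+00) = 72.293953
iter 5: u=1.124416  f(a)=+0.000e+00  f'(a)=-1.073e+00  a ← 72.293953 − (+0.000e+00/-1.073e+00) = 72.293953
converged: |Δa| < 1e-12 after 5 iterations
sag = a·(cosh(S/(2a)) − 1) = 72.293953·(cosh(1.124416) − 1) = 50.723661
T_max/T_min = cosh(S/(2a)) = 1.701631

a=72.294 sag=50.724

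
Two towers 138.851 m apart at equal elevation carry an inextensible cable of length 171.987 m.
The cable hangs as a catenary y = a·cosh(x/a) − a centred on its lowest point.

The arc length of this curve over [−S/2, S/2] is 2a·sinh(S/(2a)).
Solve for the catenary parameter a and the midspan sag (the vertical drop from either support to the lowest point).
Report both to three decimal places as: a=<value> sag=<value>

seed: a₀ = √(S³/(24(L−S))) = √(138.851³/(24·33.136)) = 58.018682
iter 1: u=1.196606  f(a)=+2.455e+00  f'(a)=-1.314e+00  a ← 58.018682 − (+2.455e+00/-1.314e+00) = 59.886322
iter 2: u=1.159288  f(a)=+1.235e-01  f'(a)=-1.185e+00  a ← 59.886322 − (+1.235e-01/-1.185e+00) = 59.990543
iter 3: u=1.157274  f(a)=+3.494e-04  f'(a)=-1.178e+00  a ← 59.990543 − (+3.494e-04/-1.178e+00) = 59.990840
iter 4: u=1.157268  f(a)=+2.813e-09  f'(a)=-1.178e+00  a ← 59.990840 − (+2.813e-09/-1.178e+00) = 59.990840
iter 5: u=1.157268  f(a)=+0.000e+00  f'(a)=-1.178e+00  a ← 59.990840 − (+0.000e+00/-1.178e+00) = 59.990840
converged: |Δa| < 1e-12 after 5 iterations
sag = a·(cosh(S/(2a)) − 1) = 59.990840·(cosh(1.157268) − 1) = 44.860402
T_max/T_min = cosh(S/(2a)) = 1.747788

a=59.991 sag=44.860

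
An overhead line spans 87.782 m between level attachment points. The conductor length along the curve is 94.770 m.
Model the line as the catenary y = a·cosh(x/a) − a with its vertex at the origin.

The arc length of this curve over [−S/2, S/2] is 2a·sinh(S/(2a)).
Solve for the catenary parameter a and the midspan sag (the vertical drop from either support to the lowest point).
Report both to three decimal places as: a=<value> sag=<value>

a=64.252 sag=15.583

seed: a₀ = √(S³/(24(L−S))) = √(87.782³/(24·6.988)) = 63.507664
iter 1: u=0.691113  f(a)=+1.688e-01  f'(a)=-2.308e-01  a ← 63.507664 − (+1.688e-01/-2.308e-01) = 64.239147
iter 2: u=0.683244  f(a)=+2.961e-03  f'(a)=-2.227e-01  a ← 64.239147 − (+2.961e-03/-2.227e-01) = 64.252440
iter 3: u=0.683102  f(a)=+9.469e-07  f'(a)=-2.226e-01  a ← 64.252440 − (+9.469e-07/-2.226e-01) = 64.252444
iter 4: u=0.683102  f(a)=+8.527e-14  f'(a)=-2.226e-01  a ← 64.252444 − (+8.527e-14/-2.226e-01) = 64.252444
converged: |Δa| < 1e-12 after 4 iterations
sag = a·(cosh(S/(2a)) − 1) = 64.252444·(cosh(0.683102) − 1) = 15.583104
T_max/T_min = cosh(S/(2a)) = 1.242529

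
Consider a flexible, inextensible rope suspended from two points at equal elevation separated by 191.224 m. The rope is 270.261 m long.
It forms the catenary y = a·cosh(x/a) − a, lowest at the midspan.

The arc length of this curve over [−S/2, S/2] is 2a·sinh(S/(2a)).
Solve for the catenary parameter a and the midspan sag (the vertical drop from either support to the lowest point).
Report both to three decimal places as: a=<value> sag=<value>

a=64.170 sag=85.423

seed: a₀ = √(S³/(24(L−S))) = √(191.224³/(24·79.037)) = 60.714546
iter 1: u=1.574779  f(a)=+1.040e+01  f'(a)=-3.309e+00  a ← 60.714546 − (+1.040e+01/-3.309e+00) = 63.857191
iter 2: u=1.497279  f(a)=+8.620e-01  f'(a)=-2.781e+00  a ← 63.857191 − (+8.620e-01/-2.781e+00) = 64.167108
iter 3: u=1.490047  f(a)=+7.105e-03  f'(a)=-2.736e+00  a ← 64.167108 − (+7.105e-03/-2.736e+00) = 64.169706
iter 4: u=1.489987  f(a)=+4.915e-07  f'(a)=-2.735e+00  a ← 64.169706 − (+4.915e-07/-2.735e+00) = 64.169706
iter 5: u=1.489987  f(a)=+0.000e+00  f'(a)=-2.735e+00  a ← 64.169706 − (+0.000e+00/-2.735e+00) = 64.169706
converged: |Δa| < 1e-12 after 5 iterations
sag = a·(cosh(S/(2a)) − 1) = 64.169706·(cosh(1.489987) − 1) = 85.423085
T_max/T_min = cosh(S/(2a)) = 2.331206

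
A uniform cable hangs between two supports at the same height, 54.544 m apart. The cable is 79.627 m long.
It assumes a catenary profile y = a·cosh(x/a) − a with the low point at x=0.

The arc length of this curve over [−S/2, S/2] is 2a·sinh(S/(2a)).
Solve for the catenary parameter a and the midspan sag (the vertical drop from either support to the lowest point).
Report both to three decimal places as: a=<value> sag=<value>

a=17.449 sag=26.020

seed: a₀ = √(S³/(24(L−S))) = √(54.544³/(24·25.083)) = 16.418184
iter 1: u=1.661085  f(a)=+3.697e+00  f'(a)=-3.986e+00  a ← 16.418184 − (+3.697e+00/-3.986e+00) = 17.345599
iter 2: u=1.572272  f(a)=+3.364e-01  f'(a)=-3.291e+00  a ← 17.345599 − (+3.364e-01/-3.291e+00) = 17.447807
iter 3: u=1.563062  f(a)=+3.400e-03  f'(a)=-3.225e+00  a ← 17.447807 − (+3.400e-03/-3.225e+00) = 17.448862
iter 4: u=1.562967  f(a)=+3.552e-07  f'(a)=-3.224e+00  a ← 17.448862 − (+3.552e-07/-3.224e+00) = 17.448862
iter 5: u=1.562967  f(a)=+1.421e-14  f'(a)=-3.224e+00  a ← 17.448862 − (+1.421e-14/-3.224e+00) = 17.448862
converged: |Δa| < 1e-12 after 5 iterations
sag = a·(cosh(S/(2a)) − 1) = 17.448862·(cosh(1.562967) − 1) = 26.020410
T_max/T_min = cosh(S/(2a)) = 2.491238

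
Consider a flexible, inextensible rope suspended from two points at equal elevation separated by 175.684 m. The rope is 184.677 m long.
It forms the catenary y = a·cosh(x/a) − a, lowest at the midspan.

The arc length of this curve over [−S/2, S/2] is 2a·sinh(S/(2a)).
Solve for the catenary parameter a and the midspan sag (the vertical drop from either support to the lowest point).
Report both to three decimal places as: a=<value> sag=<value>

seed: a₀ = √(S³/(24(L−S))) = √(175.684³/(24·8.993)) = 158.504063
iter 1: u=0.554194  f(a)=+1.391e-01  f'(a)=-1.170e-01  a ← 158.504063 − (+1.391e-01/-1.170e-01) = 159.693116
iter 2: u=0.550068  f(a)=+1.581e-03  f'(a)=-1.144e-01  a ← 159.693116 − (+1.581e-03/-1.144e-01) = 159.706942
iter 3: u=0.550020  f(a)=+2.094e-07  f'(a)=-1.143e-01  a ← 159.706942 − (+2.094e-07/-1.143e-01) = 159.706943
iter 4: u=0.550020  f(a)=+0.000e+00  f'(a)=-1.143e-01  a ← 159.706943 − (+0.000e+00/-1.143e-01) = 159.706943
converged: |Δa| < 1e-12 after 4 iterations
sag = a·(cosh(S/(2a)) − 1) = 159.706943·(cosh(0.550020) − 1) = 24.772612
T_max/T_min = cosh(S/(2a)) = 1.155113

a=159.707 sag=24.773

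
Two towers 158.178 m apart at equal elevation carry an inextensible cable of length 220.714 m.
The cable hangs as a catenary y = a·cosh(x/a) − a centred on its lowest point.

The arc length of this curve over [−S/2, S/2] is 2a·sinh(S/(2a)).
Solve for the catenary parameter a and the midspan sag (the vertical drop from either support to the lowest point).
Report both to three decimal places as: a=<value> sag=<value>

seed: a₀ = √(S³/(24(L−S))) = √(158.178³/(24·62.536)) = 51.350946
iter 1: u=1.540166  f(a)=+7.850e+00  f'(a)=-3.065e+00  a ← 51.350946 − (+7.850e+00/-3.065e+00) = 53.912543
iter 2: u=1.466987  f(a)=+6.256e-01  f'(a)=-2.594e+00  a ← 53.912543 − (+6.256e-01/-2.594e+00) = 54.153741
iter 3: u=1.460453  f(a)=+4.734e-03  f'(a)=-2.555e+00  a ← 54.153741 − (+4.734e-03/-2.555e+00) = 54.155595
iter 4: u=1.460403  f(a)=+2.756e-07  f'(a)=-2.554e+00  a ← 54.155595 − (+2.756e-07/-2.554e+00) = 54.155595
iter 5: u=1.460403  f(a)=+0.000e+00  f'(a)=-2.554e+00  a ← 54.155595 − (+0.000e+00/-2.554e+00) = 54.155595
converged: |Δa| < 1e-12 after 5 iterations
sag = a·(cosh(S/(2a)) − 1) = 54.155595·(cosh(1.460403) − 1) = 68.773230
T_max/T_min = cosh(S/(2a)) = 2.269919

a=54.156 sag=68.773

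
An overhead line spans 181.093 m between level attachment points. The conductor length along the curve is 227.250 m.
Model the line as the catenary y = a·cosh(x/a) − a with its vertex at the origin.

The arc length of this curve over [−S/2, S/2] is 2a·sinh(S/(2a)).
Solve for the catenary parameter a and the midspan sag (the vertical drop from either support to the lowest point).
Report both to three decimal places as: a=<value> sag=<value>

a=75.869 sag=60.757

seed: a₀ = √(S³/(24(L−S))) = √(181.093³/(24·46.157)) = 73.219724
iter 1: u=1.236641  f(a)=+3.661e+00  f'(a)=-1.464e+00  a ← 73.219724 − (+3.661e+00/-1.464e+00) = 75.719429
iter 2: u=1.195816  f(a)=+1.958e-01  f'(a)=-1.312e+00  a ← 75.719429 − (+1.958e-01/-1.312e+00) = 75.868730
iter 3: u=1.193463  f(a)=+6.304e-04  f'(a)=-1.303e+00  a ← 75.868730 − (+6.304e-04/-1.303e+00) = 75.869213
iter 4: u=1.193455  f(a)=+6.580e-09  f'(a)=-1.303e+00  a ← 75.869213 − (+6.580e-09/-1.303e+00) = 75.869213
iter 5: u=1.193455  f(a)=-2.842e-14  f'(a)=-1.303e+00  a ← 75.869213 − (-2.842e-14/-1.303e+00) = 75.869213
converged: |Δa| < 1e-12 after 5 iterations
sag = a·(cosh(S/(2a)) − 1) = 75.869213·(cosh(1.193455) − 1) = 60.757205
T_max/T_min = cosh(S/(2a)) = 1.800815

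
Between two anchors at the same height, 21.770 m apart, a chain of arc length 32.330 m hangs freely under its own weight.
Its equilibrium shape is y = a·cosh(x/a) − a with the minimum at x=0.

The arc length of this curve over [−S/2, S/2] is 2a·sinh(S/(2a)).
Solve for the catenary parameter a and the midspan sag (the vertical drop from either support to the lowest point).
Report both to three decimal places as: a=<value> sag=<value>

a=6.801 sag=10.736

seed: a₀ = √(S³/(24(L−S))) = √(21.770³/(24·10.560)) = 6.380432
iter 1: u=1.705997  f(a)=+1.648e+00  f'(a)=-4.379e+00  a ← 6.380432 − (+1.648e+00/-4.379e+00) = 6.756666
iter 2: u=1.611002  f(a)=+1.570e-01  f'(a)=-3.581e+00  a ← 6.756666 − (+1.570e-01/-3.581e+00) = 6.800500
iter 3: u=1.600618  f(a)=+1.756e-03  f'(a)=-3.501e+00  a ← 6.800500 − (+1.756e-03/-3.501e+00) = 6.801002
iter 4: u=1.600500  f(a)=+2.253e-07  f'(a)=-3.501e+00  a ← 6.801002 − (+2.253e-07/-3.501e+00) = 6.801002
iter 5: u=1.600500  f(a)=+7.105e-15  f'(a)=-3.501e+00  a ← 6.801002 − (+7.105e-15/-3.501e+00) = 6.801002
converged: |Δa| < 1e-12 after 5 iterations
sag = a·(cosh(S/(2a)) − 1) = 6.801002·(cosh(1.600500) − 1) = 10.736411
T_max/T_min = cosh(S/(2a)) = 2.578651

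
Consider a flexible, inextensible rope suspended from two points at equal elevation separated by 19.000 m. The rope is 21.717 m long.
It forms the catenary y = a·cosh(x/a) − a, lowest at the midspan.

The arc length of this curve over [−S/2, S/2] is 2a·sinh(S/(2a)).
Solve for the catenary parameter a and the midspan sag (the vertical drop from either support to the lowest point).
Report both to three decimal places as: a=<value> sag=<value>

seed: a₀ = √(S³/(24(L−S))) = √(19.000³/(24·2.717)) = 10.256046
iter 1: u=0.926283  f(a)=+1.190e-01  f'(a)=-5.767e-01  a ← 10.256046 − (+1.190e-01/-5.767e-01) = 10.462336
iter 2: u=0.908019  f(a)=+3.684e-03  f'(a)=-5.415e-01  a ← 10.462336 − (+3.684e-03/-5.415e-01) = 10.469139
iter 3: u=0.907429  f(a)=+3.783e-06  f'(a)=-5.404e-01  a ← 10.469139 − (+3.783e-06/-5.404e-01) = 10.469146
iter 4: u=0.907428  f(a)=+3.997e-12  f'(a)=-5.404e-01  a ← 10.469146 − (+3.997e-12/-5.404e-01) = 10.469146
converged: |Δa| < 1e-12 after 4 iterations
sag = a·(cosh(S/(2a)) − 1) = 10.469146·(cosh(0.907428) − 1) = 4.614290
T_max/T_min = cosh(S/(2a)) = 1.440751

a=10.469 sag=4.614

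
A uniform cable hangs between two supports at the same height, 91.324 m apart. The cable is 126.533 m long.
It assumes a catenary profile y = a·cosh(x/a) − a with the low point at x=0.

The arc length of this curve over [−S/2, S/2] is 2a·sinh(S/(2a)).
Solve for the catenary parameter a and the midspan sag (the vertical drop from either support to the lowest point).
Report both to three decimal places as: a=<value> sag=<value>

a=31.624 sag=39.106

seed: a₀ = √(S³/(24(L−S))) = √(91.324³/(24·35.209)) = 30.022366
iter 1: u=1.520933  f(a)=+4.304e+00  f'(a)=-2.935e+00  a ← 30.022366 − (+4.304e+00/-2.935e+00) = 31.488858
iter 2: u=1.450100  f(a)=+3.355e-01  f'(a)=-2.494e+00  a ← 31.488858 − (+3.355e-01/-2.494e+00) = 31.623379
iter 3: u=1.443932  f(a)=+2.418e-03  f'(a)=-2.458e+00  a ← 31.623379 − (+2.418e-03/-2.458e+00) = 31.624363
iter 4: u=1.443887  f(a)=+1.277e-07  f'(a)=-2.458e+00  a ← 31.624363 − (+1.277e-07/-2.458e+00) = 31.624363
iter 5: u=1.443887  f(a)=+0.000e+00  f'(a)=-2.458e+00  a ← 31.624363 − (+0.000e+00/-2.458e+00) = 31.624363
converged: |Δa| < 1e-12 after 5 iterations
sag = a·(cosh(S/(2a)) − 1) = 31.624363·(cosh(1.443887) − 1) = 39.105761
T_max/T_min = cosh(S/(2a)) = 2.236571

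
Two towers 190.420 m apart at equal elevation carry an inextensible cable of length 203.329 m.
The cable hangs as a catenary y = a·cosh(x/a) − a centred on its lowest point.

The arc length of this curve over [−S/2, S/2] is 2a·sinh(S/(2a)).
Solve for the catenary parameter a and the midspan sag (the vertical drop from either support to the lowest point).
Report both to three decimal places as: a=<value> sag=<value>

seed: a₀ = √(S³/(24(L−S))) = √(190.420³/(24·12.909)) = 149.285257
iter 1: u=0.637772  f(a)=+2.651e-01  f'(a)=-1.801e-01  a ← 149.285257 − (+2.651e-01/-1.801e-01) = 150.757345
iter 2: u=0.631545  f(a)=+3.972e-03  f'(a)=-1.747e-01  a ← 150.757345 − (+3.972e-03/-1.747e-01) = 150.780080
iter 3: u=0.631449  f(a)=+9.220e-07  f'(a)=-1.746e-01  a ← 150.780080 − (+9.220e-07/-1.746e-01) = 150.780086
iter 4: u=0.631449  f(a)=+2.842e-14  f'(a)=-1.746e-01  a ← 150.780086 − (+2.842e-14/-1.746e-01) = 150.780086
converged: |Δa| < 1e-12 after 4 iterations
sag = a·(cosh(S/(2a)) − 1) = 150.780086·(cosh(0.631449) − 1) = 31.072340
T_max/T_min = cosh(S/(2a)) = 1.206077

a=150.780 sag=31.072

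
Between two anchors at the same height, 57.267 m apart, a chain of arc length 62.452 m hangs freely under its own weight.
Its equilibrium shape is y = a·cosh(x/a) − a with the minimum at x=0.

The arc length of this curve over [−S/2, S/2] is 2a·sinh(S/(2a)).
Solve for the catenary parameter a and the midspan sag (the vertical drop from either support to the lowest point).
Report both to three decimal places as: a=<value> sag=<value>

a=39.366 sag=10.881

seed: a₀ = √(S³/(24(L−S))) = √(57.267³/(24·5.185)) = 38.848714
iter 1: u=0.737051  f(a)=+1.427e-01  f'(a)=-2.817e-01  a ← 38.848714 − (+1.427e-01/-2.817e-01) = 39.355148
iter 2: u=0.727567  f(a)=+2.838e-03  f'(a)=-2.706e-01  a ← 39.355148 − (+2.838e-03/-2.706e-01) = 39.365635
iter 3: u=0.727373  f(a)=+1.173e-06  f'(a)=-2.704e-01  a ← 39.365635 − (+1.173e-06/-2.704e-01) = 39.365639
iter 4: u=0.727373  f(a)=+2.061e-13  f'(a)=-2.704e-01  a ← 39.365639 − (+2.061e-13/-2.704e-01) = 39.365639
converged: |Δa| < 1e-12 after 4 iterations
sag = a·(cosh(S/(2a)) − 1) = 39.365639·(cosh(0.727373) − 1) = 10.880919
T_max/T_min = cosh(S/(2a)) = 1.276407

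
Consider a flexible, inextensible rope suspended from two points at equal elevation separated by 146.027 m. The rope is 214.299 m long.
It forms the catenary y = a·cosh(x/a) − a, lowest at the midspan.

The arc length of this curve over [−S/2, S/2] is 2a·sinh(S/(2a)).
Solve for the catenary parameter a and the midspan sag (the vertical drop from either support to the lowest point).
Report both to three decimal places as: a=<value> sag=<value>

seed: a₀ = √(S³/(24(L−S))) = √(146.027³/(24·68.272)) = 43.593608
iter 1: u=1.674867  f(a)=+1.024e+01  f'(a)=-4.104e+00  a ← 43.593608 − (+1.024e+01/-4.104e+00) = 46.089201
iter 2: u=1.584178  f(a)=+9.452e-01  f'(a)=-3.378e+00  a ← 46.089201 − (+9.452e-01/-3.378e+00) = 46.369011
iter 3: u=1.574618  f(a)=+9.861e-03  f'(a)=-3.308e+00  a ← 46.369011 − (+9.861e-03/-3.308e+00) = 46.371992
iter 4: u=1.574517  f(a)=+1.098e-06  f'(a)=-3.307e+00  a ← 46.371992 − (+1.098e-06/-3.307e+00) = 46.371993
iter 5: u=1.574517  f(a)=+2.842e-14  f'(a)=-3.307e+00  a ← 46.371993 − (+2.842e-14/-3.307e+00) = 46.371993
converged: |Δa| < 1e-12 after 5 iterations
sag = a·(cosh(S/(2a)) − 1) = 46.371993·(cosh(1.574517) − 1) = 70.381496
T_max/T_min = cosh(S/(2a)) = 2.517759

a=46.372 sag=70.381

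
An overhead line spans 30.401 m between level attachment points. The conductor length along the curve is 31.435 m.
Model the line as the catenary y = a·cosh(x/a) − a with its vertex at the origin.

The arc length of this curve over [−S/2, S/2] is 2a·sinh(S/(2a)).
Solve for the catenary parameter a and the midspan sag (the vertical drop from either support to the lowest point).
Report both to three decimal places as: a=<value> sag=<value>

seed: a₀ = √(S³/(24(L−S))) = √(30.401³/(24·1.034)) = 33.648516
iter 1: u=0.451744  f(a)=+1.060e-02  f'(a)=-6.272e-02  a ← 33.648516 − (+1.060e-02/-6.272e-02) = 33.817546
iter 2: u=0.449486  f(a)=+8.042e-05  f'(a)=-6.177e-02  a ← 33.817546 − (+8.042e-05/-6.177e-02) = 33.818848
iter 3: u=0.449468  f(a)=+4.706e-09  f'(a)=-6.177e-02  a ← 33.818848 − (+4.706e-09/-6.177e-02) = 33.818848
iter 4: u=0.449468  f(a)=+7.105e-15  f'(a)=-6.177e-02  a ← 33.818848 − (+7.105e-15/-6.177e-02) = 33.818848
converged: |Δa| < 1e-12 after 4 iterations
sag = a·(cosh(S/(2a)) − 1) = 33.818848·(cosh(0.449468) − 1) = 3.473970
T_max/T_min = cosh(S/(2a)) = 1.102723

a=33.819 sag=3.474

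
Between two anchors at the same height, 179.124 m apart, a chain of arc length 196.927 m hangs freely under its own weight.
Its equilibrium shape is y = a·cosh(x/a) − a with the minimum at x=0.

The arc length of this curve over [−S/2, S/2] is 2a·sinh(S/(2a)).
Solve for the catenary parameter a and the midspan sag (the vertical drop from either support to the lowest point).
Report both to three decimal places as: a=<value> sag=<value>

a=117.670 sag=35.762

seed: a₀ = √(S³/(24(L−S))) = √(179.124³/(24·17.803)) = 115.978757
iter 1: u=0.772228  f(a)=+5.384e-01  f'(a)=-3.257e-01  a ← 115.978757 − (+5.384e-01/-3.257e-01) = 117.631865
iter 2: u=0.761375  f(a)=+1.173e-02  f'(a)=-3.117e-01  a ← 117.631865 − (+1.173e-02/-3.117e-01) = 117.669496
iter 3: u=0.761132  f(a)=+5.839e-06  f'(a)=-3.113e-01  a ← 117.669496 − (+5.839e-06/-3.113e-01) = 117.669515
iter 4: u=0.761132  f(a)=+1.478e-12  f'(a)=-3.113e-01  a ← 117.669515 − (+1.478e-12/-3.113e-01) = 117.669515
converged: |Δa| < 1e-12 after 4 iterations
sag = a·(cosh(S/(2a)) − 1) = 117.669515·(cosh(0.761132) − 1) = 35.761823
T_max/T_min = cosh(S/(2a)) = 1.303917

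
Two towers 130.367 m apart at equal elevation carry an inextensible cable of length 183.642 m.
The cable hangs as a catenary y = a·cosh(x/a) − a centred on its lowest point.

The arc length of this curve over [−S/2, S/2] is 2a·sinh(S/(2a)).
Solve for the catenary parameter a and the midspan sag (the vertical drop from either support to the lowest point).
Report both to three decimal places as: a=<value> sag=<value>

a=43.972 sag=57.835

seed: a₀ = √(S³/(24(L−S))) = √(130.367³/(24·53.275)) = 41.627867
iter 1: u=1.565862  f(a)=+6.926e+00  f'(a)=-3.245e+00  a ← 41.627867 − (+6.926e+00/-3.245e+00) = 43.762391
iter 2: u=1.489487  f(a)=+5.684e-01  f'(a)=-2.732e+00  a ← 43.762391 − (+5.684e-01/-2.732e+00) = 43.970417
iter 3: u=1.482440  f(a)=+4.584e-03  f'(a)=-2.688e+00  a ← 43.970417 − (+4.584e-03/-2.688e+00) = 43.972122
iter 4: u=1.482382  f(a)=+3.034e-07  f'(a)=-2.688e+00  a ← 43.972122 − (+3.034e-07/-2.688e+00) = 43.972122
iter 5: u=1.482382  f(a)=+0.000e+00  f'(a)=-2.688e+00  a ← 43.972122 − (+0.000e+00/-2.688e+00) = 43.972122
converged: |Δa| < 1e-12 after 5 iterations
sag = a·(cosh(S/(2a)) − 1) = 43.972122·(cosh(1.482382) − 1) = 57.834771
T_max/T_min = cosh(S/(2a)) = 2.315260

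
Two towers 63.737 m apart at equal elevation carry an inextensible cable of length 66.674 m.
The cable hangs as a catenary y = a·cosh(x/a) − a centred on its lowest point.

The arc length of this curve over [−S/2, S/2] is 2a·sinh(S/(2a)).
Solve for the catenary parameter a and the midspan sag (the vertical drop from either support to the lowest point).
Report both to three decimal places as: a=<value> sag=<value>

a=61.023 sag=8.512

seed: a₀ = √(S³/(24(L−S))) = √(63.737³/(24·2.937)) = 60.607983
iter 1: u=0.525814  f(a)=+4.087e-02  f'(a)=-9.962e-02  a ← 60.607983 − (+4.087e-02/-9.962e-02) = 61.018219
iter 2: u=0.522278  f(a)=+4.187e-04  f'(a)=-9.759e-02  a ← 61.018219 − (+4.187e-04/-9.759e-02) = 61.022509
iter 3: u=0.522242  f(a)=+4.495e-08  f'(a)=-9.757e-02  a ← 61.022509 − (+4.495e-08/-9.757e-02) = 61.022509
iter 4: u=0.522242  f(a)=+1.421e-14  f'(a)=-9.757e-02  a ← 61.022509 − (+1.421e-14/-9.757e-02) = 61.022509
converged: |Δa| < 1e-12 after 4 iterations
sag = a·(cosh(S/(2a)) − 1) = 61.022509·(cosh(0.522242) − 1) = 8.512390
T_max/T_min = cosh(S/(2a)) = 1.139496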